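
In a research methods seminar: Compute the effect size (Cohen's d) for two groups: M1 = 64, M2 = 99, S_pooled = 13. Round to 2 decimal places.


Cohen's d = (M1 - M2) / S_pooled
= (64 - 99) / 13
= -35 / 13
= -2.69


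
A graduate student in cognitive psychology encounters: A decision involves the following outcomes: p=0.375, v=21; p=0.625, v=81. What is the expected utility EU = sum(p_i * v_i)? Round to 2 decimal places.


EU = sum(p_i * v_i)
0.375 * 21 = 7.875
0.625 * 81 = 50.625
EU = 7.875 + 50.625
= 58.50


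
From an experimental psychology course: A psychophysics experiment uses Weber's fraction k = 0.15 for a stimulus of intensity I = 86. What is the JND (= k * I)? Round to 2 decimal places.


JND = k * I
JND = 0.15 * 86
= 12.90


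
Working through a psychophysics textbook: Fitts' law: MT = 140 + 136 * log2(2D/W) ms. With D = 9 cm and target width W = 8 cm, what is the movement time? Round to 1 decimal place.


MT = 140 + 136 * log2(2*9/8)
2D/W = 2.25
log2(2.25) = 1.1699
MT = 140 + 136 * 1.1699
= 299.1 ms


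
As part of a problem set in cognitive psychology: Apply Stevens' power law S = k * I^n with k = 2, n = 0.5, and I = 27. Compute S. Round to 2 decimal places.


S = 2 * 27^0.5
27^0.5 = 5.1962
S = 2 * 5.1962
= 10.39


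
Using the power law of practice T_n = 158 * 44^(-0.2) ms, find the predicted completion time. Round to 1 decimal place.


T_n = 158 * 44^(-0.2)
44^(-0.2) = 0.469148
T_n = 158 * 0.469148
= 74.1 ms


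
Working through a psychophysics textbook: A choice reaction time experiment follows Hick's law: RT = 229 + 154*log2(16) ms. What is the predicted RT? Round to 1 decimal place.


RT = 229 + 154 * log2(16)
log2(16) = 4.0
RT = 229 + 154 * 4.0
= 229 + 616.0
= 845.0 ms


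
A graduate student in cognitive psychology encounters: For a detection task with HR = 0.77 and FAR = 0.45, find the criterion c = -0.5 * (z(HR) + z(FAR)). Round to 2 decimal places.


c = -0.5 * (z(HR) + z(FAR))
z(0.77) = 0.7388
z(0.45) = -0.1257
c = -0.5 * (0.7388 + -0.1257)
= -0.5 * 0.6131
= -0.31


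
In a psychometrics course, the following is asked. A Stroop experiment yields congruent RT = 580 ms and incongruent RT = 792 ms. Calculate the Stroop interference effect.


Stroop effect = RT(incongruent) - RT(congruent)
= 792 - 580
= 212 ms


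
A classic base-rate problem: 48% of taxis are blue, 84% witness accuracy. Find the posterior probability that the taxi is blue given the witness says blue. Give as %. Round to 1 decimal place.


P(blue | says blue) = P(says blue | blue)*P(blue) / [P(says blue | blue)*P(blue) + P(says blue | not blue)*P(not blue)]
Numerator = 0.84 * 0.48 = 0.4032
False identification = 0.16 * 0.52 = 0.0832
P = 0.4032 / (0.4032 + 0.0832)
= 0.4032 / 0.4864
As percentage = 82.9


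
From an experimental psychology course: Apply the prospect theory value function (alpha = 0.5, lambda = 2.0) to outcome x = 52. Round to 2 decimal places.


Since x = 52 >= 0, use v(x) = x^0.5
52^0.5 = 7.2111
v(52) = 7.21


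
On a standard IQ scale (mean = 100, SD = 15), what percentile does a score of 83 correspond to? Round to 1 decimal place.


z = (IQ - mean) / SD
z = (83 - 100) / 15 = -1.1333
Percentile = Phi(-1.1333) * 100
Phi(-1.1333) = 0.128544
= 12.9


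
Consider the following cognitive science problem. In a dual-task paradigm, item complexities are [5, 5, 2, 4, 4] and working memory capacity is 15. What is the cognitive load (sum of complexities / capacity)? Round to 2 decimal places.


Total complexity = 5 + 5 + 2 + 4 + 4 = 20
Load = total / capacity = 20 / 15
= 1.33


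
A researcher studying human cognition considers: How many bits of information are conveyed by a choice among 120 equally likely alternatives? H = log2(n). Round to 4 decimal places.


H = log2(n)
H = log2(120)
= 6.9069


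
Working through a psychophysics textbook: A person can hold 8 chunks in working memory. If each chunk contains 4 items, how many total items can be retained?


Total items = chunks * items_per_chunk
= 8 * 4
= 32


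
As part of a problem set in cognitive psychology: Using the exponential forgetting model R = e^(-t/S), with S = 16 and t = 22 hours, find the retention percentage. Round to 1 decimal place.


R = e^(-t/S)
-t/S = -22/16 = -1.375
R = e^(-1.375) = 0.25284
Percentage = 0.25284 * 100
= 25.3


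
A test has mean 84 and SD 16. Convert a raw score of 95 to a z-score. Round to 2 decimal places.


z = (X - mu) / sigma
= (95 - 84) / 16
= 11 / 16
= 0.69


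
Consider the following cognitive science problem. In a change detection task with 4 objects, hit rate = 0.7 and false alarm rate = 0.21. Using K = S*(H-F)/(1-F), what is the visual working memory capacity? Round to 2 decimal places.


K = S * (H - F) / (1 - F)
H - F = 0.49
1 - F = 0.79
K = 4 * 0.49 / 0.79
= 2.48


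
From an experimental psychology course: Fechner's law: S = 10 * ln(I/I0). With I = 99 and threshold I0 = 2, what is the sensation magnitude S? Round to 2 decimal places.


S = 10 * ln(99/2)
I/I0 = 49.5
ln(49.5) = 3.902
S = 10 * 3.902
= 39.02


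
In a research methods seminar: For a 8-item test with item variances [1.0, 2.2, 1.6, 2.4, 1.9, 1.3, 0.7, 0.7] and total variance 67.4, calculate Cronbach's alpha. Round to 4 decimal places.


alpha = (k/(k-1)) * (1 - sum(s_i^2)/s_total^2)
sum(item variances) = 11.8
k/(k-1) = 8/7 = 1.142857
1 - 11.8/67.4 = 1 - 0.175074 = 0.824926
alpha = 1.142857 * 0.824926
= 0.9428


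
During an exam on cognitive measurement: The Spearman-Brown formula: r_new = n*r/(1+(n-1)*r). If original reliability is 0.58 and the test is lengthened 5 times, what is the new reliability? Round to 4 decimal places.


r_new = n*r / (1 + (n-1)*r)
Numerator = 5 * 0.58 = 2.9
Denominator = 1 + 4 * 0.58 = 3.32
r_new = 2.9 / 3.32
= 0.8735


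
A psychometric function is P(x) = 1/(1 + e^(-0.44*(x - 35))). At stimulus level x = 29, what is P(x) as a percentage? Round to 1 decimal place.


P(x) = 1/(1 + e^(-0.44*(29 - 35)))
Exponent = -0.44 * -6 = 2.64
e^(2.64) = 14.013204
P = 1/(1 + 14.013204) = 0.066608
Percentage = 6.7


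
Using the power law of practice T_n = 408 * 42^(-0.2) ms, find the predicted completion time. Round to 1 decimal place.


T_n = 408 * 42^(-0.2)
42^(-0.2) = 0.473533
T_n = 408 * 0.473533
= 193.2 ms


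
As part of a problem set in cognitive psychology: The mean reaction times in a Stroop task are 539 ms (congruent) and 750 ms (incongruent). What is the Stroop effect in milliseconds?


Stroop effect = RT(incongruent) - RT(congruent)
= 750 - 539
= 211 ms


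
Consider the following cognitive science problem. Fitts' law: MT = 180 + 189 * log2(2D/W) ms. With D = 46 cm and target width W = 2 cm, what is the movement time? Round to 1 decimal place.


MT = 180 + 189 * log2(2*46/2)
2D/W = 46.0
log2(46.0) = 5.5236
MT = 180 + 189 * 5.5236
= 1224.0 ms


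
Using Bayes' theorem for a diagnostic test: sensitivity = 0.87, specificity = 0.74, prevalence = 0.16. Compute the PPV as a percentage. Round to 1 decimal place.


PPV = (sens * prev) / (sens * prev + (1-spec) * (1-prev))
Numerator = 0.87 * 0.16 = 0.1392
P(positive and no disease) = (1 - spec) * (1 - prev) = (1 - 0.74) * (1 - 0.16) = 0.2184
Denominator = 0.1392 + 0.2184 = 0.3576
PPV = 0.1392 / 0.3576 = 0.389262
As percentage = 38.9


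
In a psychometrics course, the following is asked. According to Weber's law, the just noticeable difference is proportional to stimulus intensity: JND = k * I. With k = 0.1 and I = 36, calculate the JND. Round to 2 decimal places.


JND = k * I
JND = 0.1 * 36
= 3.60


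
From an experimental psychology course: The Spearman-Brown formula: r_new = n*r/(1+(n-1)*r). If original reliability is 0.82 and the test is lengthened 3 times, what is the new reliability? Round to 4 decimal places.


r_new = n*r / (1 + (n-1)*r)
Numerator = 3 * 0.82 = 2.46
Denominator = 1 + 2 * 0.82 = 2.64
r_new = 2.46 / 2.64
= 0.9318


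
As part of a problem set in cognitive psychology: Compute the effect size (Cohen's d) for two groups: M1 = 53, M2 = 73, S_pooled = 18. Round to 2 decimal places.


Cohen's d = (M1 - M2) / S_pooled
= (53 - 73) / 18
= -20 / 18
= -1.11


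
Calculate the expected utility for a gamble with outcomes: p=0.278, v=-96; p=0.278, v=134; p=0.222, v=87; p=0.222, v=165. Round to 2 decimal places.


EU = sum(p_i * v_i)
0.278 * -96 = -26.688
0.278 * 134 = 37.252
0.222 * 87 = 19.314
0.222 * 165 = 36.63
EU = -26.688 + 37.252 + 19.314 + 36.63
= 66.51


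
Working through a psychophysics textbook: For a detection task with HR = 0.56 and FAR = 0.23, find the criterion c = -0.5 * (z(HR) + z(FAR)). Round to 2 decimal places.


c = -0.5 * (z(HR) + z(FAR))
z(0.56) = 0.151
z(0.23) = -0.7388
c = -0.5 * (0.151 + -0.7388)
= -0.5 * -0.5878
= 0.29


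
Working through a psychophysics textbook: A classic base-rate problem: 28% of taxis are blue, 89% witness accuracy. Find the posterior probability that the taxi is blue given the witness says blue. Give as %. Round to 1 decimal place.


P(blue | says blue) = P(says blue | blue)*P(blue) / [P(says blue | blue)*P(blue) + P(says blue | not blue)*P(not blue)]
Numerator = 0.89 * 0.28 = 0.2492
False identification = 0.11 * 0.72 = 0.0792
P = 0.2492 / (0.2492 + 0.0792)
= 0.2492 / 0.3284
As percentage = 75.9


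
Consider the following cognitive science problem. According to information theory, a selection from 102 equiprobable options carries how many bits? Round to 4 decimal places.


H = log2(n)
H = log2(102)
= 6.6724


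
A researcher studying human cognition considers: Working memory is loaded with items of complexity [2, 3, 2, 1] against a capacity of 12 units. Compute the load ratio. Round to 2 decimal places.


Total complexity = 2 + 3 + 2 + 1 = 8
Load = total / capacity = 8 / 12
= 0.67


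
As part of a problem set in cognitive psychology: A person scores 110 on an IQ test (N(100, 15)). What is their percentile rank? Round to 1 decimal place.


z = (IQ - mean) / SD
z = (110 - 100) / 15 = 0.6667
Percentile = Phi(0.6667) * 100
Phi(0.6667) = 0.747518
= 74.8


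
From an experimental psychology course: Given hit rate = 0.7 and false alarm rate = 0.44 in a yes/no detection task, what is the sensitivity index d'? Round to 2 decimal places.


d' = z(HR) - z(FAR)
z(0.7) = 0.5244
z(0.44) = -0.151
d' = 0.5244 - -0.151
= 0.68


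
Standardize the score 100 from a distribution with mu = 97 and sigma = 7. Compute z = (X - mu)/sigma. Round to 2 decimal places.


z = (X - mu) / sigma
= (100 - 97) / 7
= 3 / 7
= 0.43


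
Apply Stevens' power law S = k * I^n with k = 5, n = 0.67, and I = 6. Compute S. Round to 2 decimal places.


S = 5 * 6^0.67
6^0.67 = 3.3217
S = 5 * 3.3217
= 16.61


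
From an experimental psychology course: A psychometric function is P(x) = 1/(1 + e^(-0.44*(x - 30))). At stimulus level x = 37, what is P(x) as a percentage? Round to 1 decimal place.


P(x) = 1/(1 + e^(-0.44*(37 - 30)))
Exponent = -0.44 * 7 = -3.08
e^(-3.08) = 0.045959
P = 1/(1 + 0.045959) = 0.95606
Percentage = 95.6


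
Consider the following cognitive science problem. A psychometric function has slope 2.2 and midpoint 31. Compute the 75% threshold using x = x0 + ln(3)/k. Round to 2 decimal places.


At P = 0.75: 0.75 = 1/(1 + e^(-k*(x-x0)))
Solving: e^(-k*(x-x0)) = 1/3
x = x0 + ln(3)/k
ln(3) = 1.0986
x = 31 + 1.0986/2.2
= 31 + 0.4994
= 31.50


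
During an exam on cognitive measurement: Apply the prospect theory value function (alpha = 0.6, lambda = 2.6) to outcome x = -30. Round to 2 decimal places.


Since x = -30 < 0, use v(x) = -lambda*(-x)^alpha
(-x) = 30
30^0.6 = 7.6961
v(-30) = -2.6 * 7.6961
= -20.01


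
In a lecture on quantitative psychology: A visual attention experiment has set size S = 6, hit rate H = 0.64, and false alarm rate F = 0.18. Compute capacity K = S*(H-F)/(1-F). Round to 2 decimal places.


K = S * (H - F) / (1 - F)
H - F = 0.46
1 - F = 0.82
K = 6 * 0.46 / 0.82
= 3.37


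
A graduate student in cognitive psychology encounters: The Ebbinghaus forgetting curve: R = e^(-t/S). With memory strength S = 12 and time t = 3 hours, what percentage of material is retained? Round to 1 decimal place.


R = e^(-t/S)
-t/S = -3/12 = -0.25
R = e^(-0.25) = 0.778801
Percentage = 0.778801 * 100
= 77.9


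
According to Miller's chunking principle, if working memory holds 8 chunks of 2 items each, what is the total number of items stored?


Total items = chunks * items_per_chunk
= 8 * 2
= 16


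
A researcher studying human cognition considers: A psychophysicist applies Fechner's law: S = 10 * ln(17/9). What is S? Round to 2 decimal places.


S = 10 * ln(17/9)
I/I0 = 1.888889
ln(1.888889) = 0.636
S = 10 * 0.636
= 6.36


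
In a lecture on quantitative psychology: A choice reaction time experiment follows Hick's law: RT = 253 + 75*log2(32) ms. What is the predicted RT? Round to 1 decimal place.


RT = 253 + 75 * log2(32)
log2(32) = 5.0
RT = 253 + 75 * 5.0
= 253 + 375.0
= 628.0 ms


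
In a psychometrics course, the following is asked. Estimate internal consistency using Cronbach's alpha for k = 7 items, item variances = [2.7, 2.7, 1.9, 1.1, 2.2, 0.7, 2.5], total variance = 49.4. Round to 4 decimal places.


alpha = (k/(k-1)) * (1 - sum(s_i^2)/s_total^2)
sum(item variances) = 13.8
k/(k-1) = 7/6 = 1.166667
1 - 13.8/49.4 = 1 - 0.279352 = 0.720648
alpha = 1.166667 * 0.720648
= 0.8408


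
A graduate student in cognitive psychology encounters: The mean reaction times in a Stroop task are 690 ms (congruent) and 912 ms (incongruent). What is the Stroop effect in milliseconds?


Stroop effect = RT(incongruent) - RT(congruent)
= 912 - 690
= 222 ms


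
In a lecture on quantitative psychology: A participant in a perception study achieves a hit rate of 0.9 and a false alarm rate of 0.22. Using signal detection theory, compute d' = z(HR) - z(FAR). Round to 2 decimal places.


d' = z(HR) - z(FAR)
z(0.9) = 1.2816
z(0.22) = -0.7722
d' = 1.2816 - -0.7722
= 2.05


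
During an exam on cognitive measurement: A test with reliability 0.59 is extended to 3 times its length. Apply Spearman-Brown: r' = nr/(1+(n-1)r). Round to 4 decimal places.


r_new = n*r / (1 + (n-1)*r)
Numerator = 3 * 0.59 = 1.77
Denominator = 1 + 2 * 0.59 = 2.18
r_new = 1.77 / 2.18
= 0.8119


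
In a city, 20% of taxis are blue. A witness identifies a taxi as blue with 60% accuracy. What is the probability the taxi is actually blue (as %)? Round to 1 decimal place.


P(blue | says blue) = P(says blue | blue)*P(blue) / [P(says blue | blue)*P(blue) + P(says blue | not blue)*P(not blue)]
Numerator = 0.6 * 0.2 = 0.12
False identification = 0.4 * 0.8 = 0.32
P = 0.12 / (0.12 + 0.32)
= 0.12 / 0.44
As percentage = 27.3


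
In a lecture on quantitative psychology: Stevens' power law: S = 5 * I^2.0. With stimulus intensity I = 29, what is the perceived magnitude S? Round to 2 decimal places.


S = 5 * 29^2.0
29^2.0 = 841.0
S = 5 * 841.0
= 4205.00


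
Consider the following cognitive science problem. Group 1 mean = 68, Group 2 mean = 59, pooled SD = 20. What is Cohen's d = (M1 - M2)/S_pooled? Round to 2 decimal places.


Cohen's d = (M1 - M2) / S_pooled
= (68 - 59) / 20
= 9 / 20
= 0.45


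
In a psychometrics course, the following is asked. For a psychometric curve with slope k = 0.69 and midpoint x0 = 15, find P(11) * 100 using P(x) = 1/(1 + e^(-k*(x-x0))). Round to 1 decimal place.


P(x) = 1/(1 + e^(-0.69*(11 - 15)))
Exponent = -0.69 * -4 = 2.76
e^(2.76) = 15.799843
P = 1/(1 + 15.799843) = 0.059524
Percentage = 6.0


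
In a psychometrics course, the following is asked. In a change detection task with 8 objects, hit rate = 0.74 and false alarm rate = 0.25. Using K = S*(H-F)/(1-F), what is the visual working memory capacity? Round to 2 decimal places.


K = S * (H - F) / (1 - F)
H - F = 0.49
1 - F = 0.75
K = 8 * 0.49 / 0.75
= 5.23


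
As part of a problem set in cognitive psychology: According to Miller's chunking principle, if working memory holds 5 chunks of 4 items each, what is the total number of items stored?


Total items = chunks * items_per_chunk
= 5 * 4
= 20


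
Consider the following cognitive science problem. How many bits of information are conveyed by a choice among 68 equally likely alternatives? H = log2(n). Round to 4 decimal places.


H = log2(n)
H = log2(68)
= 6.0875


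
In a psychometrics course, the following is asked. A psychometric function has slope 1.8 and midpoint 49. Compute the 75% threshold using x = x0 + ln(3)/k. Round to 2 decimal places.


At P = 0.75: 0.75 = 1/(1 + e^(-k*(x-x0)))
Solving: e^(-k*(x-x0)) = 1/3
x = x0 + ln(3)/k
ln(3) = 1.0986
x = 49 + 1.0986/1.8
= 49 + 0.6103
= 49.61


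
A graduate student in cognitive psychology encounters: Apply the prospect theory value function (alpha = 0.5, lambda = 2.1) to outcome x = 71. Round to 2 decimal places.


Since x = 71 >= 0, use v(x) = x^0.5
71^0.5 = 8.4261
v(71) = 8.43


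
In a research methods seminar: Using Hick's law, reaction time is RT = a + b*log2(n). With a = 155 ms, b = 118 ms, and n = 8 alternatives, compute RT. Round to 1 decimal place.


RT = 155 + 118 * log2(8)
log2(8) = 3.0
RT = 155 + 118 * 3.0
= 155 + 354.0
= 509.0 ms


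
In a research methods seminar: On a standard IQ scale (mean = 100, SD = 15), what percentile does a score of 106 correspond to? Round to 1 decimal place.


z = (IQ - mean) / SD
z = (106 - 100) / 15 = 0.4
Percentile = Phi(0.4) * 100
Phi(0.4) = 0.655422
= 65.5


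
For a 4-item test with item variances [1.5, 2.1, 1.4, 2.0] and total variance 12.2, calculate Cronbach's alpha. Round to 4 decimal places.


alpha = (k/(k-1)) * (1 - sum(s_i^2)/s_total^2)
sum(item variances) = 7.0
k/(k-1) = 4/3 = 1.333333
1 - 7.0/12.2 = 1 - 0.57377 = 0.42623
alpha = 1.333333 * 0.42623
= 0.5683


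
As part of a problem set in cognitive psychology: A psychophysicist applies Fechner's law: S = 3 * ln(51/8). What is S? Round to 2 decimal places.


S = 3 * ln(51/8)
I/I0 = 6.375
ln(6.375) = 1.8524
S = 3 * 1.8524
= 5.56


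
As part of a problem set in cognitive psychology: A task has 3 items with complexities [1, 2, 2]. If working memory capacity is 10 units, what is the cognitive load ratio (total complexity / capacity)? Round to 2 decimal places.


Total complexity = 1 + 2 + 2 = 5
Load = total / capacity = 5 / 10
= 0.50


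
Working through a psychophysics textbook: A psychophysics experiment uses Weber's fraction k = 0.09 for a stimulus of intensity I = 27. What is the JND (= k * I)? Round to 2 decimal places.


JND = k * I
JND = 0.09 * 27
= 2.43


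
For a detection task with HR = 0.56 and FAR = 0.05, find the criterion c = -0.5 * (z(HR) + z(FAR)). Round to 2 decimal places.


c = -0.5 * (z(HR) + z(FAR))
z(0.56) = 0.151
z(0.05) = -1.6449
c = -0.5 * (0.151 + -1.6449)
= -0.5 * -1.4939
= 0.75


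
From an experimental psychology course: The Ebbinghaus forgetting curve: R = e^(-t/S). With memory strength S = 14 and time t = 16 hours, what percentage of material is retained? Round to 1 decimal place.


R = e^(-t/S)
-t/S = -16/14 = -1.142857
R = e^(-1.142857) = 0.318907
Percentage = 0.318907 * 100
= 31.9


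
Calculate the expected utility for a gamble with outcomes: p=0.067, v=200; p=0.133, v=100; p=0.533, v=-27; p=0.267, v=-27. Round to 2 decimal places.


EU = sum(p_i * v_i)
0.067 * 200 = 13.4
0.133 * 100 = 13.3
0.533 * -27 = -14.391
0.267 * -27 = -7.209
EU = 13.4 + 13.3 + -14.391 + -7.209
= 5.10


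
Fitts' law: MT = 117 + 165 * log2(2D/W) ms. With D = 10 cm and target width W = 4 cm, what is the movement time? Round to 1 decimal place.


MT = 117 + 165 * log2(2*10/4)
2D/W = 5.0
log2(5.0) = 2.3219
MT = 117 + 165 * 2.3219
= 500.1 ms


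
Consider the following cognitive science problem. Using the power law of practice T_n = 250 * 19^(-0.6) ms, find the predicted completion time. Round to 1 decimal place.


T_n = 250 * 19^(-0.6)
19^(-0.6) = 0.170902
T_n = 250 * 0.170902
= 42.7 ms


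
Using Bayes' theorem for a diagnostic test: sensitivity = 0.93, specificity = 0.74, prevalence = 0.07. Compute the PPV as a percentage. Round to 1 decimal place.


PPV = (sens * prev) / (sens * prev + (1-spec) * (1-prev))
Numerator = 0.93 * 0.07 = 0.0651
P(positive and no disease) = (1 - spec) * (1 - prev) = (1 - 0.74) * (1 - 0.07) = 0.2418
Denominator = 0.0651 + 0.2418 = 0.3069
PPV = 0.0651 / 0.3069 = 0.212121
As percentage = 21.2


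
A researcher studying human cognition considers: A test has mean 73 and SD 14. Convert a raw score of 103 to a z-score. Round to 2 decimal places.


z = (X - mu) / sigma
= (103 - 73) / 14
= 30 / 14
= 2.14


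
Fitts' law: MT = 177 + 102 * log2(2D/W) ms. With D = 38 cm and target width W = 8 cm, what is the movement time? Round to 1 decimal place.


MT = 177 + 102 * log2(2*38/8)
2D/W = 9.5
log2(9.5) = 3.2479
MT = 177 + 102 * 3.2479
= 508.3 ms


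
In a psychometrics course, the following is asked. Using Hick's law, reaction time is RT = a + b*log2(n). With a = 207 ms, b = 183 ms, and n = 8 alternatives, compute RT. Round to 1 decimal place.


RT = 207 + 183 * log2(8)
log2(8) = 3.0
RT = 207 + 183 * 3.0
= 207 + 549.0
= 756.0 ms


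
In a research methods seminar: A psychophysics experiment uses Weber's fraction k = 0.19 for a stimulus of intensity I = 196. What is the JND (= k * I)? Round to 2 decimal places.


JND = k * I
JND = 0.19 * 196
= 37.24


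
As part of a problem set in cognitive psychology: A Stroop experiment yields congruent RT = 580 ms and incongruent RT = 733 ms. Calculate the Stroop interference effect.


Stroop effect = RT(incongruent) - RT(congruent)
= 733 - 580
= 153 ms


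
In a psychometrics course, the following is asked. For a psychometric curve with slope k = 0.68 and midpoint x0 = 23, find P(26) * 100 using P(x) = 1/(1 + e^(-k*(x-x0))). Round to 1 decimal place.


P(x) = 1/(1 + e^(-0.68*(26 - 23)))
Exponent = -0.68 * 3 = -2.04
e^(-2.04) = 0.130029
P = 1/(1 + 0.130029) = 0.884933
Percentage = 88.5


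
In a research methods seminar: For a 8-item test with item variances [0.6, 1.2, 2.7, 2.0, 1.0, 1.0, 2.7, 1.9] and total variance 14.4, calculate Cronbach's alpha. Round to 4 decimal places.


alpha = (k/(k-1)) * (1 - sum(s_i^2)/s_total^2)
sum(item variances) = 13.1
k/(k-1) = 8/7 = 1.142857
1 - 13.1/14.4 = 1 - 0.909722 = 0.090278
alpha = 1.142857 * 0.090278
= 0.1032


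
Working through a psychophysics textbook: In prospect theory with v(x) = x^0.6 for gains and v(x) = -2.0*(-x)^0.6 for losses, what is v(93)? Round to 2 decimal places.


Since x = 93 >= 0, use v(x) = x^0.6
93^0.6 = 15.1736
v(93) = 15.17


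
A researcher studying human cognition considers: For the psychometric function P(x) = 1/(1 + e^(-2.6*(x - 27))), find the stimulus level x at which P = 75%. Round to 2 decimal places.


At P = 0.75: 0.75 = 1/(1 + e^(-k*(x-x0)))
Solving: e^(-k*(x-x0)) = 1/3
x = x0 + ln(3)/k
ln(3) = 1.0986
x = 27 + 1.0986/2.6
= 27 + 0.4225
= 27.42


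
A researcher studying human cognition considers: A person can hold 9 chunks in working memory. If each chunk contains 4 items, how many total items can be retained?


Total items = chunks * items_per_chunk
= 9 * 4
= 36


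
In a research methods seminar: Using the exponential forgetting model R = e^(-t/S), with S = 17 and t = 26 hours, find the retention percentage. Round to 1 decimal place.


R = e^(-t/S)
-t/S = -26/17 = -1.529412
R = e^(-1.529412) = 0.216663
Percentage = 0.216663 * 100
= 21.7


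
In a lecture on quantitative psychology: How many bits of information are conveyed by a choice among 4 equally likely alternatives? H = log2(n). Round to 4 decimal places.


H = log2(n)
H = log2(4)
= 2.0000


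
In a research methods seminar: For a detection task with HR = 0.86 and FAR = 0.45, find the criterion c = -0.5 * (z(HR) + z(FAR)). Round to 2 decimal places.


c = -0.5 * (z(HR) + z(FAR))
z(0.86) = 1.0803
z(0.45) = -0.1257
c = -0.5 * (1.0803 + -0.1257)
= -0.5 * 0.9546
= -0.48


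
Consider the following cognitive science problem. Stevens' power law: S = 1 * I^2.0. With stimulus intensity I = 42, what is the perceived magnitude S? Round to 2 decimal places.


S = 1 * 42^2.0
42^2.0 = 1764.0
S = 1 * 1764.0
= 1764.00


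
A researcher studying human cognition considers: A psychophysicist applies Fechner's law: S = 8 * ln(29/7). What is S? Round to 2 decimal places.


S = 8 * ln(29/7)
I/I0 = 4.142857
ln(4.142857) = 1.4214
S = 8 * 1.4214
= 11.37


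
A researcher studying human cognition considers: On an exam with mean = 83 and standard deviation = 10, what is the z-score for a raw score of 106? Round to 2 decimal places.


z = (X - mu) / sigma
= (106 - 83) / 10
= 23 / 10
= 2.30


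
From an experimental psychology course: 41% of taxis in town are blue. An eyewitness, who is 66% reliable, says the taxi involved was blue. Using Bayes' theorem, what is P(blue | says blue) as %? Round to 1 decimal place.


P(blue | says blue) = P(says blue | blue)*P(blue) / [P(says blue | blue)*P(blue) + P(says blue | not blue)*P(not blue)]
Numerator = 0.66 * 0.41 = 0.2706
False identification = 0.34 * 0.59 = 0.2006
P = 0.2706 / (0.2706 + 0.2006)
= 0.2706 / 0.4712
As percentage = 57.4


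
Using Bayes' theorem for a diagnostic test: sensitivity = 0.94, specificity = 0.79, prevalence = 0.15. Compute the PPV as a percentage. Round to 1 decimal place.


PPV = (sens * prev) / (sens * prev + (1-spec) * (1-prev))
Numerator = 0.94 * 0.15 = 0.141
P(positive and no disease) = (1 - spec) * (1 - prev) = (1 - 0.79) * (1 - 0.15) = 0.1785
Denominator = 0.141 + 0.1785 = 0.3195
PPV = 0.141 / 0.3195 = 0.441315
As percentage = 44.1


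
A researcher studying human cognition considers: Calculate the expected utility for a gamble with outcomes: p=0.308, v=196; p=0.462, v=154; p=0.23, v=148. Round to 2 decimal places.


EU = sum(p_i * v_i)
0.308 * 196 = 60.368
0.462 * 154 = 71.148
0.23 * 148 = 34.04
EU = 60.368 + 71.148 + 34.04
= 165.56


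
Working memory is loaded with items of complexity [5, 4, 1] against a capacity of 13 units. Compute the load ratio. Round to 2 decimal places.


Total complexity = 5 + 4 + 1 = 10
Load = total / capacity = 10 / 13
= 0.77


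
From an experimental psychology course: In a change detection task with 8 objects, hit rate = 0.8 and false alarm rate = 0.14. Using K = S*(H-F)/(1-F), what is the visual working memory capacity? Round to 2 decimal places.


K = S * (H - F) / (1 - F)
H - F = 0.66
1 - F = 0.86
K = 8 * 0.66 / 0.86
= 6.14


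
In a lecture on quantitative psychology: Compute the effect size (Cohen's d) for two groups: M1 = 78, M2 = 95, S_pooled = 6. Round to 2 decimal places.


Cohen's d = (M1 - M2) / S_pooled
= (78 - 95) / 6
= -17 / 6
= -2.83


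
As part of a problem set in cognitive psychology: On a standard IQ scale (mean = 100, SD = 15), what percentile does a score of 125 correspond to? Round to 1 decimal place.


z = (IQ - mean) / SD
z = (125 - 100) / 15 = 1.6667
Percentile = Phi(1.6667) * 100
Phi(1.6667) = 0.952213
= 95.2


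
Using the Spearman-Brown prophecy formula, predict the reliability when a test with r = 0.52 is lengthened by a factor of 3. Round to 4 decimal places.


r_new = n*r / (1 + (n-1)*r)
Numerator = 3 * 0.52 = 1.56
Denominator = 1 + 2 * 0.52 = 2.04
r_new = 1.56 / 2.04
= 0.7647


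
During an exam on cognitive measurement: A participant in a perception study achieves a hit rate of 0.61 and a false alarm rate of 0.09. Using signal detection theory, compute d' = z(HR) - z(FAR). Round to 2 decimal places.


d' = z(HR) - z(FAR)
z(0.61) = 0.2793
z(0.09) = -1.3408
d' = 0.2793 - -1.3408
= 1.62


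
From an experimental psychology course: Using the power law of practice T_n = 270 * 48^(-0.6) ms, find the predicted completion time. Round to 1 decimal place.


T_n = 270 * 48^(-0.6)
48^(-0.6) = 0.098007
T_n = 270 * 0.098007
= 26.5 ms


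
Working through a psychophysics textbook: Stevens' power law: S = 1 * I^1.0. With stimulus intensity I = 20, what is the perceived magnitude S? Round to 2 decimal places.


S = 1 * 20^1.0
20^1.0 = 20.0
S = 1 * 20.0
= 20.00


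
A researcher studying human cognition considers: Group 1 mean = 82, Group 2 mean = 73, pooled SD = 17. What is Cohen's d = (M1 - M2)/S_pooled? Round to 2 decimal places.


Cohen's d = (M1 - M2) / S_pooled
= (82 - 73) / 17
= 9 / 17
= 0.53


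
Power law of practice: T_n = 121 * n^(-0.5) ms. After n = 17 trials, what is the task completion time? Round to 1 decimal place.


T_n = 121 * 17^(-0.5)
17^(-0.5) = 0.242536
T_n = 121 * 0.242536
= 29.3 ms


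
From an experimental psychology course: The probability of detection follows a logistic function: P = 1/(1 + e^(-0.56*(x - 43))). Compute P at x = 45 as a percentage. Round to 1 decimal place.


P(x) = 1/(1 + e^(-0.56*(45 - 43)))
Exponent = -0.56 * 2 = -1.12
e^(-1.12) = 0.32628
P = 1/(1 + 0.32628) = 0.753989
Percentage = 75.4


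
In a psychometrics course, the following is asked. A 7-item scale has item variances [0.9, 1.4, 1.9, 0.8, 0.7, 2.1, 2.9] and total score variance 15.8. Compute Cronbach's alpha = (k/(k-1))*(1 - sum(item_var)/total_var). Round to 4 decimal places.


alpha = (k/(k-1)) * (1 - sum(s_i^2)/s_total^2)
sum(item variances) = 10.7
k/(k-1) = 7/6 = 1.166667
1 - 10.7/15.8 = 1 - 0.677215 = 0.322785
alpha = 1.166667 * 0.322785
= 0.3766


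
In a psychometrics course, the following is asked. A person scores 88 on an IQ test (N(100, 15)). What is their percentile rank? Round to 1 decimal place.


z = (IQ - mean) / SD
z = (88 - 100) / 15 = -0.8
Percentile = Phi(-0.8) * 100
Phi(-0.8) = 0.211855
= 21.2


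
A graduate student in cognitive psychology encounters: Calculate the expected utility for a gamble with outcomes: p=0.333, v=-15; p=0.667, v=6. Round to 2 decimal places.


EU = sum(p_i * v_i)
0.333 * -15 = -4.995
0.667 * 6 = 4.002
EU = -4.995 + 4.002
= -0.99


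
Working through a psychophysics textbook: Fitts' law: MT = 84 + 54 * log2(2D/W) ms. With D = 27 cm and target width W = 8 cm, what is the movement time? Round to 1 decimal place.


MT = 84 + 54 * log2(2*27/8)
2D/W = 6.75
log2(6.75) = 2.7549
MT = 84 + 54 * 2.7549
= 232.8 ms


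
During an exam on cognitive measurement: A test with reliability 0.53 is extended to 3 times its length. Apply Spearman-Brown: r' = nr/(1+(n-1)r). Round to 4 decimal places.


r_new = n*r / (1 + (n-1)*r)
Numerator = 3 * 0.53 = 1.59
Denominator = 1 + 2 * 0.53 = 2.06
r_new = 1.59 / 2.06
= 0.7718


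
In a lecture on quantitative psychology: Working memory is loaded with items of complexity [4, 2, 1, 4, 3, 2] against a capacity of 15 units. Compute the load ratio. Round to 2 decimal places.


Total complexity = 4 + 2 + 1 + 4 + 3 + 2 = 16
Load = total / capacity = 16 / 15
= 1.07


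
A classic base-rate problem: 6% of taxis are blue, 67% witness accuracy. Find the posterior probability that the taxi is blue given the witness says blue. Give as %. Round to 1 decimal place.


P(blue | says blue) = P(says blue | blue)*P(blue) / [P(says blue | blue)*P(blue) + P(says blue | not blue)*P(not blue)]
Numerator = 0.67 * 0.06 = 0.0402
False identification = 0.33 * 0.94 = 0.3102
P = 0.0402 / (0.0402 + 0.3102)
= 0.0402 / 0.3504
As percentage = 11.5


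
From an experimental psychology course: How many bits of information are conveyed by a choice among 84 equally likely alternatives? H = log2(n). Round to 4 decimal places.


H = log2(n)
H = log2(84)
= 6.3923


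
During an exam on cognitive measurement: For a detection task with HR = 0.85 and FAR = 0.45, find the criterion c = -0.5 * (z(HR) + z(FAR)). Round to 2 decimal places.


c = -0.5 * (z(HR) + z(FAR))
z(0.85) = 1.0364
z(0.45) = -0.1257
c = -0.5 * (1.0364 + -0.1257)
= -0.5 * 0.9107
= -0.46


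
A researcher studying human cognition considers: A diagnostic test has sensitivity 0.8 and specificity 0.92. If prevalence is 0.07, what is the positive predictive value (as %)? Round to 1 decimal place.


PPV = (sens * prev) / (sens * prev + (1-spec) * (1-prev))
Numerator = 0.8 * 0.07 = 0.056
P(positive and no disease) = (1 - spec) * (1 - prev) = (1 - 0.92) * (1 - 0.07) = 0.0744
Denominator = 0.056 + 0.0744 = 0.1304
PPV = 0.056 / 0.1304 = 0.429448
As percentage = 42.9


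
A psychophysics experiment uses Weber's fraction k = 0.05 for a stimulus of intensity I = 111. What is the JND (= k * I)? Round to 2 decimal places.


JND = k * I
JND = 0.05 * 111
= 5.55


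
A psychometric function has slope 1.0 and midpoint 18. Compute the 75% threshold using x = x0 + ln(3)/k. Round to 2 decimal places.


At P = 0.75: 0.75 = 1/(1 + e^(-k*(x-x0)))
Solving: e^(-k*(x-x0)) = 1/3
x = x0 + ln(3)/k
ln(3) = 1.0986
x = 18 + 1.0986/1.0
= 18 + 1.0986
= 19.10


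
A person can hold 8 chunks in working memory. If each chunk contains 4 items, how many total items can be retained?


Total items = chunks * items_per_chunk
= 8 * 4
= 32


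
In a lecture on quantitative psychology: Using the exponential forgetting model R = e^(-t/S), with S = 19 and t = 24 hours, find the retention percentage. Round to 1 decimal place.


R = e^(-t/S)
-t/S = -24/19 = -1.263158
R = e^(-1.263158) = 0.28276
Percentage = 0.28276 * 100
= 28.3


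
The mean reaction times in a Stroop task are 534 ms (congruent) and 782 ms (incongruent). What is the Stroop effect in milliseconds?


Stroop effect = RT(incongruent) - RT(congruent)
= 782 - 534
= 248 ms


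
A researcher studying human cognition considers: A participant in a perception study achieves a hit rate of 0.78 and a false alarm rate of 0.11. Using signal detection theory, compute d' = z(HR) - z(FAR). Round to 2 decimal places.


d' = z(HR) - z(FAR)
z(0.78) = 0.7722
z(0.11) = -1.2265
d' = 0.7722 - -1.2265
= 2.00


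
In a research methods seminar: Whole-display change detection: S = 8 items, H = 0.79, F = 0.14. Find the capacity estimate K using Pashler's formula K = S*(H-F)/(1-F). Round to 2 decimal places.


K = S * (H - F) / (1 - F)
H - F = 0.65
1 - F = 0.86
K = 8 * 0.65 / 0.86
= 6.05


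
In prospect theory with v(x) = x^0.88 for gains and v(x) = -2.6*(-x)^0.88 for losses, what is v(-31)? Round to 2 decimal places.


Since x = -31 < 0, use v(x) = -lambda*(-x)^alpha
(-x) = 31
31^0.88 = 20.5304
v(-31) = -2.6 * 20.5304
= -53.38


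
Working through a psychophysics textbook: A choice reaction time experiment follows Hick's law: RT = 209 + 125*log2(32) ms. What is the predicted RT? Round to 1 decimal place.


RT = 209 + 125 * log2(32)
log2(32) = 5.0
RT = 209 + 125 * 5.0
= 209 + 625.0
= 834.0 ms


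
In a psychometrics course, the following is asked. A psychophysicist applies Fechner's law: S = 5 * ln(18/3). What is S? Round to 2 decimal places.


S = 5 * ln(18/3)
I/I0 = 6.0
ln(6.0) = 1.7918
S = 5 * 1.7918
= 8.96


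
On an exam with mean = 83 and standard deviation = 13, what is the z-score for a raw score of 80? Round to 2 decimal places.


z = (X - mu) / sigma
= (80 - 83) / 13
= -3 / 13
= -0.23


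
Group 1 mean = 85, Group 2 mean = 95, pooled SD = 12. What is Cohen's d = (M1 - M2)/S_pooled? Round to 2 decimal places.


Cohen's d = (M1 - M2) / S_pooled
= (85 - 95) / 12
= -10 / 12
= -0.83


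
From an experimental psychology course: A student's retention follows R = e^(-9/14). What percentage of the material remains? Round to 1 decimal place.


R = e^(-t/S)
-t/S = -9/14 = -0.642857
R = e^(-0.642857) = 0.525788
Percentage = 0.525788 * 100
= 52.6


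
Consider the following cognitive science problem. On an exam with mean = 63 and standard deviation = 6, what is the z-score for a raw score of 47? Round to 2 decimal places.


z = (X - mu) / sigma
= (47 - 63) / 6
= -16 / 6
= -2.67


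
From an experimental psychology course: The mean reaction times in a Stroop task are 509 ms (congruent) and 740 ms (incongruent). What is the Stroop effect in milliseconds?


Stroop effect = RT(incongruent) - RT(congruent)
= 740 - 509
= 231 ms


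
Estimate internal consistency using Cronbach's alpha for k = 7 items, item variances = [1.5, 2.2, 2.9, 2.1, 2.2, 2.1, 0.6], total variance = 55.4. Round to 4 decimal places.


alpha = (k/(k-1)) * (1 - sum(s_i^2)/s_total^2)
sum(item variances) = 13.6
k/(k-1) = 7/6 = 1.166667
1 - 13.6/55.4 = 1 - 0.245487 = 0.754513
alpha = 1.166667 * 0.754513
= 0.8803


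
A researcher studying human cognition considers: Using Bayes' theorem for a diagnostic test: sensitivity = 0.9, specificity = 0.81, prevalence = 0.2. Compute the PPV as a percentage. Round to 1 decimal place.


PPV = (sens * prev) / (sens * prev + (1-spec) * (1-prev))
Numerator = 0.9 * 0.2 = 0.18
P(positive and no disease) = (1 - spec) * (1 - prev) = (1 - 0.81) * (1 - 0.2) = 0.152
Denominator = 0.18 + 0.152 = 0.332
PPV = 0.18 / 0.332 = 0.542169
As percentage = 54.2


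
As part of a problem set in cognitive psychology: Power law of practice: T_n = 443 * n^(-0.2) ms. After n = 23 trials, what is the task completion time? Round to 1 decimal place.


T_n = 443 * 23^(-0.2)
23^(-0.2) = 0.534139
T_n = 443 * 0.534139
= 236.6 ms


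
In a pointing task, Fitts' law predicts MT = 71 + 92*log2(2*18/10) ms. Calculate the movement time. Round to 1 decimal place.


MT = 71 + 92 * log2(2*18/10)
2D/W = 3.6
log2(3.6) = 1.848
MT = 71 + 92 * 1.848
= 241.0 ms


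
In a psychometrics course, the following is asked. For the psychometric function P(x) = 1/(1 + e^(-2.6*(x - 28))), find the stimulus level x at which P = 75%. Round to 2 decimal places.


At P = 0.75: 0.75 = 1/(1 + e^(-k*(x-x0)))
Solving: e^(-k*(x-x0)) = 1/3
x = x0 + ln(3)/k
ln(3) = 1.0986
x = 28 + 1.0986/2.6
= 28 + 0.4225
= 28.42


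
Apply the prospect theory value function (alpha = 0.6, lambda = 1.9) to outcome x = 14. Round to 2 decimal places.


Since x = 14 >= 0, use v(x) = x^0.6
14^0.6 = 4.8717
v(14) = 4.87


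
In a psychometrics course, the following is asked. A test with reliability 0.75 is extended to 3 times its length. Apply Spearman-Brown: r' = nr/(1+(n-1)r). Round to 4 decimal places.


r_new = n*r / (1 + (n-1)*r)
Numerator = 3 * 0.75 = 2.25
Denominator = 1 + 2 * 0.75 = 2.5
r_new = 2.25 / 2.5
= 0.9000


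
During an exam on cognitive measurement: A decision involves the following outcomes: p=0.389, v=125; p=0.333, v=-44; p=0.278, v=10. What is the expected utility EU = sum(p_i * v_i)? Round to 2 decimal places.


EU = sum(p_i * v_i)
0.389 * 125 = 48.625
0.333 * -44 = -14.652
0.278 * 10 = 2.78
EU = 48.625 + -14.652 + 2.78
= 36.75


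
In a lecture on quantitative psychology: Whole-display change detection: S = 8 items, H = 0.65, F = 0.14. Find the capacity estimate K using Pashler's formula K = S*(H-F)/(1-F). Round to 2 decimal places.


K = S * (H - F) / (1 - F)
H - F = 0.51
1 - F = 0.86
K = 8 * 0.51 / 0.86
= 4.74


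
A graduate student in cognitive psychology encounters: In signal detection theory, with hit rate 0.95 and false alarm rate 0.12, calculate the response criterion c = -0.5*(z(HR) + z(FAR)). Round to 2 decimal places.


c = -0.5 * (z(HR) + z(FAR))
z(0.95) = 1.6449
z(0.12) = -1.175
c = -0.5 * (1.6449 + -1.175)
= -0.5 * 0.4699
= -0.23


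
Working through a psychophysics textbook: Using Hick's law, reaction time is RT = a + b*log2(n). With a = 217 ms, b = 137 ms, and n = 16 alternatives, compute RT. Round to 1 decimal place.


RT = 217 + 137 * log2(16)
log2(16) = 4.0
RT = 217 + 137 * 4.0
= 217 + 548.0
= 765.0 ms


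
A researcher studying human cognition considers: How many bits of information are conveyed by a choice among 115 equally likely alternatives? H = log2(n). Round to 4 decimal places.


H = log2(n)
H = log2(115)
= 6.8455


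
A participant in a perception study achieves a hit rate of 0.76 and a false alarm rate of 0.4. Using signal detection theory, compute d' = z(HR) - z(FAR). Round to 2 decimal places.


d' = z(HR) - z(FAR)
z(0.76) = 0.7063
z(0.4) = -0.2533
d' = 0.7063 - -0.2533
= 0.96
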